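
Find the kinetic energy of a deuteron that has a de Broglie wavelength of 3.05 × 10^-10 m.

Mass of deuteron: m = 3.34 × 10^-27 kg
7.07 × 10^-22 J (or 4.41 × 10^-3 eV)

From λ = h/√(2mKE), we solve for KE:

λ² = h²/(2mKE)
KE = h²/(2mλ²)
KE = (6.626 × 10^-34 J·s)² / (2 × 3.34 × 10^-27 kg × (3.05 × 10^-10 m)²)
KE = 7.07 × 10^-22 J
KE = 4.41 × 10^-3 eV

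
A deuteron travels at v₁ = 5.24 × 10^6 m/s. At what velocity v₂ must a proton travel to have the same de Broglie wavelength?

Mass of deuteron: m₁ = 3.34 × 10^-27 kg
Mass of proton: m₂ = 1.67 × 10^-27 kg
v₂ = 1.05 × 10^7 m/s

For equal de Broglie wavelengths: λ₁ = λ₂

h/(m₁v₁) = h/(m₂v₂)
m₁v₁ = m₂v₂
v₂ = v₁ · (m₁/m₂)

v₂ = 5.24 × 10^6 m/s × (3.34 × 10^-27 kg / 1.67 × 10^-27 kg)
v₂ = 1.05 × 10^7 m/s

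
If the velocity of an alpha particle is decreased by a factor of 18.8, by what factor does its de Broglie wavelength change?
The wavelength increases by a factor of 18.8.

From λ = h/(mv), the wavelength is inversely proportional to velocity:

λ ∝ 1/v

If v → v/18.8, then λ → 18.8λ

When velocity is decreased by a factor of 18.8, the wavelength increases by a factor of 18.8.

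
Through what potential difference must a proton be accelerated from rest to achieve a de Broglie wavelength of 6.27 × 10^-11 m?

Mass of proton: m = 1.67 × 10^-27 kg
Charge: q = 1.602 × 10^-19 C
2.09 × 10^-1 V

From λ = h/√(2mqV), we solve for V:

λ² = h²/(2mqV)
V = h²/(2mqλ²)
V = (6.626 × 10^-34 J·s)² / (2 × 1.67 × 10^-27 kg × 1.602 × 10^-19 C × (6.27 × 10^-11 m)²)
V = 2.09 × 10^-1 V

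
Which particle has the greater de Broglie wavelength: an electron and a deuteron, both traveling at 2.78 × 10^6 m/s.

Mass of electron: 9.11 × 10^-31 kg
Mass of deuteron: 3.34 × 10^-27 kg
The electron has the longer wavelength.

Using λ = h/(mv), since both particles have the same velocity, the wavelength depends only on mass.

For electron: λ₁ = h/(m₁v) = 2.62 × 10^-10 m
For deuteron: λ₂ = h/(m₂v) = 7.14 × 10^-14 m

Since λ ∝ 1/m at constant velocity, the lighter particle has the longer wavelength.

The electron has the longer de Broglie wavelength.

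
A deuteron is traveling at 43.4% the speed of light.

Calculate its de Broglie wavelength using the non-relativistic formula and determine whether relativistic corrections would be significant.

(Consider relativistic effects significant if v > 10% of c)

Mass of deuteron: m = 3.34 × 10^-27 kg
Yes, relativistic corrections are needed.

Using the non-relativistic de Broglie formula λ = h/(mv):

v = 43.4% × c = 1.301 × 10^8 m/s

λ = h/(mv)
λ = (6.626 × 10^-34 J·s) / (3.34 × 10^-27 kg × 1.301 × 10^8 m/s)
λ = 1.52 × 10^-15 m

Since v = 43.4% of c > 10% of c, relativistic corrections ARE significant and the actual wavelength would differ from this non-relativistic estimate.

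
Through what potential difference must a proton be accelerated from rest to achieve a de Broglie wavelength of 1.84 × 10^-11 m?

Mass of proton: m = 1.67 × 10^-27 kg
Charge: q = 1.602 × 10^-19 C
2.42 V

From λ = h/√(2mqV), we solve for V:

λ² = h²/(2mqV)
V = h²/(2mqλ²)
V = (6.626 × 10^-34 J·s)² / (2 × 1.67 × 10^-27 kg × 1.602 × 10^-19 C × (1.84 × 10^-11 m)²)
V = 2.42 V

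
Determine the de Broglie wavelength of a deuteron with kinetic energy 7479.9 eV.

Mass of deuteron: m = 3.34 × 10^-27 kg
2.34 × 10^-13 m

Using λ = h/√(2mKE):

First convert KE to Joules: KE = 7479.9 eV = 1.198 × 10^-15 J

λ = h/√(2mKE)
λ = (6.626 × 10^-34 J·s) / √(2 × 3.34 × 10^-27 kg × 1.198 × 10^-15 J)
λ = 2.34 × 10^-13 m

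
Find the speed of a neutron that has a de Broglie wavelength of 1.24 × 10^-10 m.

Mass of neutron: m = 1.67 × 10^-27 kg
3.20 × 10^3 m/s

From the de Broglie relation λ = h/(mv), we solve for v:

v = h/(mλ)
v = (6.626 × 10^-34 J·s) / (1.67 × 10^-27 kg × 1.24 × 10^-10 m)
v = 3.20 × 10^3 m/s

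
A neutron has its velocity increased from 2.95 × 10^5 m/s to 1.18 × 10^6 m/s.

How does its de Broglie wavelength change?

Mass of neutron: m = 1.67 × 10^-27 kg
The wavelength decreases by a factor of 4.

Using λ = h/(mv):

Initial wavelength: λ₁ = h/(mv₁) = 1.34 × 10^-12 m
Final wavelength: λ₂ = h/(mv₂) = 3.36 × 10^-13 m

Since λ ∝ 1/v, when velocity increases by a factor of 4, the wavelength decreases by a factor of 4.

λ₂/λ₁ = v₁/v₂ = 1/4

The wavelength decreases by a factor of 4.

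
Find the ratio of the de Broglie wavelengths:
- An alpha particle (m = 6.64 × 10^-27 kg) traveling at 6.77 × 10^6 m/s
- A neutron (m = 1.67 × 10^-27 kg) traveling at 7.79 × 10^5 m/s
λ₁/λ₂ = 0.0289

Using λ = h/(mv):

λ₁ = h/(m₁v₁) = 1.47 × 10^-14 m
λ₂ = h/(m₂v₂) = 5.09 × 10^-13 m

Ratio λ₁/λ₂ = (m₂v₂)/(m₁v₁)
         = (1.67 × 10^-27 kg × 7.79 × 10^5 m/s) / (6.64 × 10^-27 kg × 6.77 × 10^6 m/s)
         = 0.0289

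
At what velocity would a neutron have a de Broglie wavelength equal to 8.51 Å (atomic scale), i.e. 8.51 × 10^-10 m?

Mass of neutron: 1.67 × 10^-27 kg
4.66 × 10^2 m/s

From λ = h/(mv), solve for v:

v = h/(mλ)
v = (6.626 × 10^-34 J·s) / (1.67 × 10^-27 kg × 8.51 × 10^-10 m)
v = 4.66 × 10^2 m/s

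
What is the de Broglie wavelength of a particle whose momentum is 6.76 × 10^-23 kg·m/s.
9.80 × 10^-12 m

Using the de Broglie relation λ = h/p:

λ = h/p
λ = (6.626 × 10^-34 J·s) / (6.76 × 10^-23 kg·m/s)
λ = 9.80 × 10^-12 m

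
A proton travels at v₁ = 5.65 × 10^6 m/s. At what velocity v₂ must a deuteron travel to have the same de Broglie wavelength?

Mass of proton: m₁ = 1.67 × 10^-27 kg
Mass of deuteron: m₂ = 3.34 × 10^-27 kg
v₂ = 2.82 × 10^6 m/s

For equal de Broglie wavelengths: λ₁ = λ₂

h/(m₁v₁) = h/(m₂v₂)
m₁v₁ = m₂v₂
v₂ = v₁ · (m₁/m₂)

v₂ = 5.65 × 10^6 m/s × (1.67 × 10^-27 kg / 3.34 × 10^-27 kg)
v₂ = 2.82 × 10^6 m/s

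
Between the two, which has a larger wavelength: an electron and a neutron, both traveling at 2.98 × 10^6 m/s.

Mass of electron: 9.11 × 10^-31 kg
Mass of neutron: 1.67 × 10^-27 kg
The electron has the longer wavelength.

Using λ = h/(mv), since both particles have the same velocity, the wavelength depends only on mass.

For electron: λ₁ = h/(m₁v) = 2.44 × 10^-10 m
For neutron: λ₂ = h/(m₂v) = 1.33 × 10^-13 m

Since λ ∝ 1/m at constant velocity, the lighter particle has the longer wavelength.

The electron has the longer de Broglie wavelength.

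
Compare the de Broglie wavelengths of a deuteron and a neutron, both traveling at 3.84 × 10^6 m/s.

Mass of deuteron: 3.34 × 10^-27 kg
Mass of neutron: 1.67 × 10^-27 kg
The neutron has the longer wavelength.

Using λ = h/(mv), since both particles have the same velocity, the wavelength depends only on mass.

For deuteron: λ₁ = h/(m₁v) = 5.17 × 10^-14 m
For neutron: λ₂ = h/(m₂v) = 1.03 × 10^-13 m

Since λ ∝ 1/m at constant velocity, the lighter particle has the longer wavelength.

The neutron has the longer de Broglie wavelength.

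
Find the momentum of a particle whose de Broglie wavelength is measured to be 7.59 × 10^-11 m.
8.73 × 10^-24 kg·m/s

From the de Broglie relation λ = h/p, we solve for p:

p = h/λ
p = (6.626 × 10^-34 J·s) / (7.59 × 10^-11 m)
p = 8.73 × 10^-24 kg·m/s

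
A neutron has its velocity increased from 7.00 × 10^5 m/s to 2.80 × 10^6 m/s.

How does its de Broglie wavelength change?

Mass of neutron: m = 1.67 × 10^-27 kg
The wavelength decreases by a factor of 4.

Using λ = h/(mv):

Initial wavelength: λ₁ = h/(mv₁) = 5.67 × 10^-13 m
Final wavelength: λ₂ = h/(mv₂) = 1.42 × 10^-13 m

Since λ ∝ 1/v, when velocity increases by a factor of 4, the wavelength decreases by a factor of 4.

λ₂/λ₁ = v₁/v₂ = 1/4

The wavelength decreases by a factor of 4.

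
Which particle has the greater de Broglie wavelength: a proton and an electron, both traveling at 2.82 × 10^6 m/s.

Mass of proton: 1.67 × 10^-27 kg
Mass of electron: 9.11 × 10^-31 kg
The electron has the longer wavelength.

Using λ = h/(mv), since both particles have the same velocity, the wavelength depends only on mass.

For proton: λ₁ = h/(m₁v) = 1.41 × 10^-13 m
For electron: λ₂ = h/(m₂v) = 2.58 × 10^-10 m

Since λ ∝ 1/m at constant velocity, the lighter particle has the longer wavelength.

The electron has the longer de Broglie wavelength.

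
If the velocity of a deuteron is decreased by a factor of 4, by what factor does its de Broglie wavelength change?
The wavelength increases by a factor of 4.

From λ = h/(mv), the wavelength is inversely proportional to velocity:

λ ∝ 1/v

If v → v/4, then λ → 4λ

When velocity is decreased by a factor of 4, the wavelength increases by a factor of 4.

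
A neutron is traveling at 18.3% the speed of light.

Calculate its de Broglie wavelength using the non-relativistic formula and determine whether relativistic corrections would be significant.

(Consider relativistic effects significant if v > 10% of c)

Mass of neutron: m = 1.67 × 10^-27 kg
Yes, relativistic corrections are needed.

Using the non-relativistic de Broglie formula λ = h/(mv):

v = 18.3% × c = 5.486 × 10^7 m/s

λ = h/(mv)
λ = (6.626 × 10^-34 J·s) / (1.67 × 10^-27 kg × 5.486 × 10^7 m/s)
λ = 7.23 × 10^-15 m

Since v = 18.3% of c > 10% of c, relativistic corrections ARE significant and the actual wavelength would differ from this non-relativistic estimate.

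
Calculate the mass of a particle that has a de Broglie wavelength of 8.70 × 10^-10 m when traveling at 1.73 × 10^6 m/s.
4.40 × 10^-31 kg

From the de Broglie relation λ = h/(mv), we solve for m:

m = h/(λv)
m = (6.626 × 10^-34 J·s) / (8.70 × 10^-10 m × 1.73 × 10^6 m/s)
m = 4.40 × 10^-31 kg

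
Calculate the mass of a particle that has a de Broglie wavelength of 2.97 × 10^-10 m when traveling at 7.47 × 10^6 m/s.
2.99 × 10^-31 kg

From the de Broglie relation λ = h/(mv), we solve for m:

m = h/(λv)
m = (6.626 × 10^-34 J·s) / (2.97 × 10^-10 m × 7.47 × 10^6 m/s)
m = 2.99 × 10^-31 kg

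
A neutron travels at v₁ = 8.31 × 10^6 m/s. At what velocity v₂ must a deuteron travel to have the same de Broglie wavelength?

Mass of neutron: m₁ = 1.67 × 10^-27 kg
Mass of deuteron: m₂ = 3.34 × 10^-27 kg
v₂ = 4.16 × 10^6 m/s

For equal de Broglie wavelengths: λ₁ = λ₂

h/(m₁v₁) = h/(m₂v₂)
m₁v₁ = m₂v₂
v₂ = v₁ · (m₁/m₂)

v₂ = 8.31 × 10^6 m/s × (1.67 × 10^-27 kg / 3.34 × 10^-27 kg)
v₂ = 4.16 × 10^6 m/s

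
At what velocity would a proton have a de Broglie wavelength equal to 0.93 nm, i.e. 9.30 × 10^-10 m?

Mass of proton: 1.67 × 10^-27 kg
4.27 × 10^2 m/s

From λ = h/(mv), solve for v:

v = h/(mλ)
v = (6.626 × 10^-34 J·s) / (1.67 × 10^-27 kg × 9.30 × 10^-10 m)
v = 4.27 × 10^2 m/s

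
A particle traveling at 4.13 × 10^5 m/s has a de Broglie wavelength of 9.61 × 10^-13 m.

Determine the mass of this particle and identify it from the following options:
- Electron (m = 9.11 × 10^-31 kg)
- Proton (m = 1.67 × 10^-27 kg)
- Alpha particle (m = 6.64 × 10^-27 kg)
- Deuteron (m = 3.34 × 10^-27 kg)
The particle is a proton.

From λ = h/(mv), solve for mass:

m = h/(λv)
m = (6.626 × 10^-34 J·s) / (9.61 × 10^-13 m × 4.13 × 10^5 m/s)
m = 1.67 × 10^-27 kg

Comparing with the listed masses, this is closest to a proton.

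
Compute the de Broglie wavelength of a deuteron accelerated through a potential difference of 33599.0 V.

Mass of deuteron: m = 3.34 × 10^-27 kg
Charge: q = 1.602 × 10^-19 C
1.11 × 10^-13 m

When a particle is accelerated through voltage V, it gains kinetic energy KE = qV.

The de Broglie wavelength is then λ = h/√(2mqV):

λ = h/√(2mqV)
λ = (6.626 × 10^-34 J·s) / √(2 × 3.34 × 10^-27 kg × 1.602 × 10^-19 C × 33599.0 V)
λ = 1.11 × 10^-13 m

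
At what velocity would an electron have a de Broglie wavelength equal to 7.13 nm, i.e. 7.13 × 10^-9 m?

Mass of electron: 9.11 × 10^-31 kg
1.02 × 10^5 m/s

From λ = h/(mv), solve for v:

v = h/(mλ)
v = (6.626 × 10^-34 J·s) / (9.11 × 10^-31 kg × 7.13 × 10^-9 m)
v = 1.02 × 10^5 m/s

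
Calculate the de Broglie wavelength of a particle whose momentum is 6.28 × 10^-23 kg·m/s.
1.06 × 10^-11 m

Using the de Broglie relation λ = h/p:

λ = h/p
λ = (6.626 × 10^-34 J·s) / (6.28 × 10^-23 kg·m/s)
λ = 1.06 × 10^-11 m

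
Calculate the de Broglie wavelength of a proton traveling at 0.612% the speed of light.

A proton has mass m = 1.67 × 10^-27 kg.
2.16 × 10^-13 m

Using the de Broglie relation λ = h/(mv):

v = 0.612% × c = 1.835 × 10^6 m/s

λ = h/(mv)
λ = (6.626 × 10^-34 J·s) / (1.67 × 10^-27 kg × 1.835 × 10^6 m/s)
λ = 2.16 × 10^-13 m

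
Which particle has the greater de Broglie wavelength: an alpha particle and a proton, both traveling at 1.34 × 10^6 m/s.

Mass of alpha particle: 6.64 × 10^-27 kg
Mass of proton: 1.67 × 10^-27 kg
The proton has the longer wavelength.

Using λ = h/(mv), since both particles have the same velocity, the wavelength depends only on mass.

For alpha particle: λ₁ = h/(m₁v) = 7.45 × 10^-14 m
For proton: λ₂ = h/(m₂v) = 2.96 × 10^-13 m

Since λ ∝ 1/m at constant velocity, the lighter particle has the longer wavelength.

The proton has the longer de Broglie wavelength.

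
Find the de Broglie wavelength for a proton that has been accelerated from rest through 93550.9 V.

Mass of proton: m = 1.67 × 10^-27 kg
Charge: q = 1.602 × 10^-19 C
9.37 × 10^-14 m

When a particle is accelerated through voltage V, it gains kinetic energy KE = qV.

The de Broglie wavelength is then λ = h/√(2mqV):

λ = h/√(2mqV)
λ = (6.626 × 10^-34 J·s) / √(2 × 1.67 × 10^-27 kg × 1.602 × 10^-19 C × 93550.9 V)
λ = 9.37 × 10^-14 m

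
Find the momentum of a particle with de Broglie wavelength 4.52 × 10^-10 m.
1.47 × 10^-24 kg·m/s

From the de Broglie relation λ = h/p, we solve for p:

p = h/λ
p = (6.626 × 10^-34 J·s) / (4.52 × 10^-10 m)
p = 1.47 × 10^-24 kg·m/s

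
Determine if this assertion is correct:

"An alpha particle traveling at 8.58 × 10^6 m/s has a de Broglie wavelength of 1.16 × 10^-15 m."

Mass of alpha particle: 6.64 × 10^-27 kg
False

The claim is incorrect.

Using λ = h/(mv):
λ = (6.626 × 10^-34 J·s) / (6.64 × 10^-27 kg × 8.58 × 10^6 m/s)
λ = 1.16 × 10^-14 m

The actual wavelength differs from the claimed 1.16 × 10^-15 m.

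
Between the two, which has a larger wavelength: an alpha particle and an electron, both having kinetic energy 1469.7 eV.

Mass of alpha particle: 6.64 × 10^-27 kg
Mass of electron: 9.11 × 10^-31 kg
The electron has the longer wavelength.

Using λ = h/√(2mKE):

For alpha particle: λ₁ = h/√(2m₁KE) = 3.75 × 10^-13 m
For electron: λ₂ = h/√(2m₂KE) = 3.20 × 10^-11 m

Since λ ∝ 1/√m at constant kinetic energy, the lighter particle has the longer wavelength.

The electron has the longer de Broglie wavelength.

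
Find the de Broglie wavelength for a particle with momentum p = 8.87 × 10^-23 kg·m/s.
7.47 × 10^-12 m

Using the de Broglie relation λ = h/p:

λ = h/p
λ = (6.626 × 10^-34 J·s) / (8.87 × 10^-23 kg·m/s)
λ = 7.47 × 10^-12 m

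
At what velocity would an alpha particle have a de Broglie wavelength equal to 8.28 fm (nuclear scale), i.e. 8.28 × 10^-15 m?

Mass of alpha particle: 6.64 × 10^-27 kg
1.21 × 10^7 m/s

From λ = h/(mv), solve for v:

v = h/(mλ)
v = (6.626 × 10^-34 J·s) / (6.64 × 10^-27 kg × 8.28 × 10^-15 m)
v = 1.21 × 10^7 m/s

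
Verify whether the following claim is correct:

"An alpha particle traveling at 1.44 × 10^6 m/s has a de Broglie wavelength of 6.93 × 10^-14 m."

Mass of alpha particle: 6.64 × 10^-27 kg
True

The claim is correct.

Using λ = h/(mv):
λ = (6.626 × 10^-34 J·s) / (6.64 × 10^-27 kg × 1.44 × 10^6 m/s)
λ = 6.93 × 10^-14 m

This matches the claimed value.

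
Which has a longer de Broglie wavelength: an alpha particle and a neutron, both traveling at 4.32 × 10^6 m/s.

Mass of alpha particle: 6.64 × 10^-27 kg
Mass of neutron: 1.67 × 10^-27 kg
The neutron has the longer wavelength.

Using λ = h/(mv), since both particles have the same velocity, the wavelength depends only on mass.

For alpha particle: λ₁ = h/(m₁v) = 2.31 × 10^-14 m
For neutron: λ₂ = h/(m₂v) = 9.18 × 10^-14 m

Since λ ∝ 1/m at constant velocity, the lighter particle has the longer wavelength.

The neutron has the longer de Broglie wavelength.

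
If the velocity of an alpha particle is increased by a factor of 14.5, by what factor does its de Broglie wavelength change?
The wavelength decreases by a factor of 14.5.

From λ = h/(mv), the wavelength is inversely proportional to velocity:

λ ∝ 1/v

If v → 14.5v, then λ → λ/14.5

When velocity is increased by a factor of 14.5, the wavelength decreases by a factor of 14.5.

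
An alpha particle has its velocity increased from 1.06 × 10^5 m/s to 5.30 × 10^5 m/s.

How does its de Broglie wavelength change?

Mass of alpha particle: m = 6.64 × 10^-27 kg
The wavelength decreases by a factor of 5.

Using λ = h/(mv):

Initial wavelength: λ₁ = h/(mv₁) = 9.41 × 10^-13 m
Final wavelength: λ₂ = h/(mv₂) = 1.88 × 10^-13 m

Since λ ∝ 1/v, when velocity increases by a factor of 5, the wavelength decreases by a factor of 5.

λ₂/λ₁ = v₁/v₂ = 1/5

The wavelength decreases by a factor of 5.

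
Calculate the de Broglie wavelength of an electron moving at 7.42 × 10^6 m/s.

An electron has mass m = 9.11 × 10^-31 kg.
9.80 × 10^-11 m

Using the de Broglie relation λ = h/(mv):

λ = h/(mv)
λ = (6.626 × 10^-34 J·s) / (9.11 × 10^-31 kg × 7.42 × 10^6 m/s)
λ = 9.80 × 10^-11 m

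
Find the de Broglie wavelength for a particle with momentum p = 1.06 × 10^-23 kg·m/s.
6.25 × 10^-11 m

Using the de Broglie relation λ = h/p:

λ = h/p
λ = (6.626 × 10^-34 J·s) / (1.06 × 10^-23 kg·m/s)
λ = 6.25 × 10^-11 m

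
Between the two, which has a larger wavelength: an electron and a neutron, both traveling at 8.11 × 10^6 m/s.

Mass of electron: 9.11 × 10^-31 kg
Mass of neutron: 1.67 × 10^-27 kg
The electron has the longer wavelength.

Using λ = h/(mv), since both particles have the same velocity, the wavelength depends only on mass.

For electron: λ₁ = h/(m₁v) = 8.97 × 10^-11 m
For neutron: λ₂ = h/(m₂v) = 4.89 × 10^-14 m

Since λ ∝ 1/m at constant velocity, the lighter particle has the longer wavelength.

The electron has the longer de Broglie wavelength.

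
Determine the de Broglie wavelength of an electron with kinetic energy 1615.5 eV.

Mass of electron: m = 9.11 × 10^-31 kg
3.05 × 10^-11 m

Using λ = h/√(2mKE):

First convert KE to Joules: KE = 1615.5 eV = 2.588 × 10^-16 J

λ = h/√(2mKE)
λ = (6.626 × 10^-34 J·s) / √(2 × 9.11 × 10^-31 kg × 2.588 × 10^-16 J)
λ = 3.05 × 10^-11 m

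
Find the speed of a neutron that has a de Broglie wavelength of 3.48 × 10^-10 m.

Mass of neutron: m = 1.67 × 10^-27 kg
1.14 × 10^3 m/s

From the de Broglie relation λ = h/(mv), we solve for v:

v = h/(mλ)
v = (6.626 × 10^-34 J·s) / (1.67 × 10^-27 kg × 3.48 × 10^-10 m)
v = 1.14 × 10^3 m/s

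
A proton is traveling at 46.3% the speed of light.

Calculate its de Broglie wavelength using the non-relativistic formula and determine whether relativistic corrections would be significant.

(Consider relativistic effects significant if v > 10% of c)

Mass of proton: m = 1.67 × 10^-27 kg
Yes, relativistic corrections are needed.

Using the non-relativistic de Broglie formula λ = h/(mv):

v = 46.3% × c = 1.388 × 10^8 m/s

λ = h/(mv)
λ = (6.626 × 10^-34 J·s) / (1.67 × 10^-27 kg × 1.388 × 10^8 m/s)
λ = 2.86 × 10^-15 m

Since v = 46.3% of c > 10% of c, relativistic corrections ARE significant and the actual wavelength would differ from this non-relativistic estimate.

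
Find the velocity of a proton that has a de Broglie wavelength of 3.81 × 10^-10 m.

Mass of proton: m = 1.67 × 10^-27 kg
1.04 × 10^3 m/s

From the de Broglie relation λ = h/(mv), we solve for v:

v = h/(mλ)
v = (6.626 × 10^-34 J·s) / (1.67 × 10^-27 kg × 3.81 × 10^-10 m)
v = 1.04 × 10^3 m/s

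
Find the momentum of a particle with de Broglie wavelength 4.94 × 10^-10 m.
1.34 × 10^-24 kg·m/s

From the de Broglie relation λ = h/p, we solve for p:

p = h/λ
p = (6.626 × 10^-34 J·s) / (4.94 × 10^-10 m)
p = 1.34 × 10^-24 kg·m/s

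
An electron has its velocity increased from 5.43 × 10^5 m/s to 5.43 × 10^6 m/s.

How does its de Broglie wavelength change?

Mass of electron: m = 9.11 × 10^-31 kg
The wavelength decreases by a factor of 10.

Using λ = h/(mv):

Initial wavelength: λ₁ = h/(mv₁) = 1.34 × 10^-9 m
Final wavelength: λ₂ = h/(mv₂) = 1.34 × 10^-10 m

Since λ ∝ 1/v, when velocity increases by a factor of 10, the wavelength decreases by a factor of 10.

λ₂/λ₁ = v₁/v₂ = 1/10

The wavelength decreases by a factor of 10.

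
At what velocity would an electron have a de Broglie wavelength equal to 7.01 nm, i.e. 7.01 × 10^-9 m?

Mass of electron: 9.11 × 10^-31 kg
1.04 × 10^5 m/s

From λ = h/(mv), solve for v:

v = h/(mλ)
v = (6.626 × 10^-34 J·s) / (9.11 × 10^-31 kg × 7.01 × 10^-9 m)
v = 1.04 × 10^5 m/s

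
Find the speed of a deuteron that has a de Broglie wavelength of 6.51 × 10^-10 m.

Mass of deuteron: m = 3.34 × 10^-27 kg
3.05 × 10^2 m/s

From the de Broglie relation λ = h/(mv), we solve for v:

v = h/(mλ)
v = (6.626 × 10^-34 J·s) / (3.34 × 10^-27 kg × 6.51 × 10^-10 m)
v = 3.05 × 10^2 m/s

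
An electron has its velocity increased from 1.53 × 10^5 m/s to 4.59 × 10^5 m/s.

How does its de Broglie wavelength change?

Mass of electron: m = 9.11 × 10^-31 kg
The wavelength decreases by a factor of 3.

Using λ = h/(mv):

Initial wavelength: λ₁ = h/(mv₁) = 4.75 × 10^-9 m
Final wavelength: λ₂ = h/(mv₂) = 1.58 × 10^-9 m

Since λ ∝ 1/v, when velocity increases by a factor of 3, the wavelength decreases by a factor of 3.

λ₂/λ₁ = v₁/v₂ = 1/3

The wavelength decreases by a factor of 3.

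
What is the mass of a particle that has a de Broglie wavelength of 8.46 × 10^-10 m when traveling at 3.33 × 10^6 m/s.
2.35 × 10^-31 kg

From the de Broglie relation λ = h/(mv), we solve for m:

m = h/(λv)
m = (6.626 × 10^-34 J·s) / (8.46 × 10^-10 m × 3.33 × 10^6 m/s)
m = 2.35 × 10^-31 kg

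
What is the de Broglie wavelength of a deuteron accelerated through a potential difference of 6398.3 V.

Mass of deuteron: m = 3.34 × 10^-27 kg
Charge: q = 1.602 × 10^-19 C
2.53 × 10^-13 m

When a particle is accelerated through voltage V, it gains kinetic energy KE = qV.

The de Broglie wavelength is then λ = h/√(2mqV):

λ = h/√(2mqV)
λ = (6.626 × 10^-34 J·s) / √(2 × 3.34 × 10^-27 kg × 1.602 × 10^-19 C × 6398.3 V)
λ = 2.53 × 10^-13 m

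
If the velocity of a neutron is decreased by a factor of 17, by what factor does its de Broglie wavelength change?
The wavelength increases by a factor of 17.

From λ = h/(mv), the wavelength is inversely proportional to velocity:

λ ∝ 1/v

If v → v/17, then λ → 17λ

When velocity is decreased by a factor of 17, the wavelength increases by a factor of 17.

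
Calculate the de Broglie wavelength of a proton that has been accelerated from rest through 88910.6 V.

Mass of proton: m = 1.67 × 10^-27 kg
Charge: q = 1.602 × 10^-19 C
9.61 × 10^-14 m

When a particle is accelerated through voltage V, it gains kinetic energy KE = qV.

The de Broglie wavelength is then λ = h/√(2mqV):

λ = h/√(2mqV)
λ = (6.626 × 10^-34 J·s) / √(2 × 1.67 × 10^-27 kg × 1.602 × 10^-19 C × 88910.6 V)
λ = 9.61 × 10^-14 m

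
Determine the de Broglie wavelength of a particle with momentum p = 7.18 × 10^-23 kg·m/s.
9.23 × 10^-12 m

Using the de Broglie relation λ = h/p:

λ = h/p
λ = (6.626 × 10^-34 J·s) / (7.18 × 10^-23 kg·m/s)
λ = 9.23 × 10^-12 m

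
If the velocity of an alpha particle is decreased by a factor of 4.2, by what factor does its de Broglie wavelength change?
The wavelength increases by a factor of 4.2.

From λ = h/(mv), the wavelength is inversely proportional to velocity:

λ ∝ 1/v

If v → v/4.2, then λ → 4.2λ

When velocity is decreased by a factor of 4.2, the wavelength increases by a factor of 4.2.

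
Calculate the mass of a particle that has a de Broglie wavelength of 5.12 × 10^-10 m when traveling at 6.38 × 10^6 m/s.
2.03 × 10^-31 kg

From the de Broglie relation λ = h/(mv), we solve for m:

m = h/(λv)
m = (6.626 × 10^-34 J·s) / (5.12 × 10^-10 m × 6.38 × 10^6 m/s)
m = 2.03 × 10^-31 kg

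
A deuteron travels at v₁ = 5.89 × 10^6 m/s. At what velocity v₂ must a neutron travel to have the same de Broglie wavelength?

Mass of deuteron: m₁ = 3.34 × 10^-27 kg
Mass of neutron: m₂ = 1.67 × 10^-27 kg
v₂ = 1.18 × 10^7 m/s

For equal de Broglie wavelengths: λ₁ = λ₂

h/(m₁v₁) = h/(m₂v₂)
m₁v₁ = m₂v₂
v₂ = v₁ · (m₁/m₂)

v₂ = 5.89 × 10^6 m/s × (3.34 × 10^-27 kg / 1.67 × 10^-27 kg)
v₂ = 1.18 × 10^7 m/s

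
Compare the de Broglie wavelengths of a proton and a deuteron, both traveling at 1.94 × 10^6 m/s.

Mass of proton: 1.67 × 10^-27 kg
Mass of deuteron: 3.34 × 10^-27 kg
The proton has the longer wavelength.

Using λ = h/(mv), since both particles have the same velocity, the wavelength depends only on mass.

For proton: λ₁ = h/(m₁v) = 2.05 × 10^-13 m
For deuteron: λ₂ = h/(m₂v) = 1.02 × 10^-13 m

Since λ ∝ 1/m at constant velocity, the lighter particle has the longer wavelength.

The proton has the longer de Broglie wavelength.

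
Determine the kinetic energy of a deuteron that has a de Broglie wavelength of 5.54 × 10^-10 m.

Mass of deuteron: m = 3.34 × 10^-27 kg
2.14 × 10^-22 J (or 1.34 × 10^-3 eV)

From λ = h/√(2mKE), we solve for KE:

λ² = h²/(2mKE)
KE = h²/(2mλ²)
KE = (6.626 × 10^-34 J·s)² / (2 × 3.34 × 10^-27 kg × (5.54 × 10^-10 m)²)
KE = 2.14 × 10^-22 J
KE = 1.34 × 10^-3 eV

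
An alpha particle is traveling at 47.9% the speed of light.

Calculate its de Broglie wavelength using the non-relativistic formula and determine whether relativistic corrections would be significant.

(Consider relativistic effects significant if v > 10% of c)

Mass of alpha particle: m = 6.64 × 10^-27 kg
Yes, relativistic corrections are needed.

Using the non-relativistic de Broglie formula λ = h/(mv):

v = 47.9% × c = 1.436 × 10^8 m/s

λ = h/(mv)
λ = (6.626 × 10^-34 J·s) / (6.64 × 10^-27 kg × 1.436 × 10^8 m/s)
λ = 6.95 × 10^-16 m

Since v = 47.9% of c > 10% of c, relativistic corrections ARE significant and the actual wavelength would differ from this non-relativistic estimate.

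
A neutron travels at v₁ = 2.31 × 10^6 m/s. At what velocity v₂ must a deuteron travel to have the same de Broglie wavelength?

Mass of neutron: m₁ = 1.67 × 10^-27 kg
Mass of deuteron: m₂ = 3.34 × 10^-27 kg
v₂ = 1.16 × 10^6 m/s

For equal de Broglie wavelengths: λ₁ = λ₂

h/(m₁v₁) = h/(m₂v₂)
m₁v₁ = m₂v₂
v₂ = v₁ · (m₁/m₂)

v₂ = 2.31 × 10^6 m/s × (1.67 × 10^-27 kg / 3.34 × 10^-27 kg)
v₂ = 1.16 × 10^6 m/s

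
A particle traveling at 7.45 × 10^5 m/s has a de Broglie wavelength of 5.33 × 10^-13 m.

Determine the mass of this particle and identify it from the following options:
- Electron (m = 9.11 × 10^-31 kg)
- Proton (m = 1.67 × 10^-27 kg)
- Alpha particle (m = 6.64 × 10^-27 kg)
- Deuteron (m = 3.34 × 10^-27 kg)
The particle is a proton.

From λ = h/(mv), solve for mass:

m = h/(λv)
m = (6.626 × 10^-34 J·s) / (5.33 × 10^-13 m × 7.45 × 10^5 m/s)
m = 1.67 × 10^-27 kg

Comparing with the listed masses, this is closest to a proton.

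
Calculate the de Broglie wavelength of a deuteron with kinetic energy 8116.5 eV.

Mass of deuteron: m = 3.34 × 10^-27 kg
2.25 × 10^-13 m

Using λ = h/√(2mKE):

First convert KE to Joules: KE = 8116.5 eV = 1.300 × 10^-15 J

λ = h/√(2mKE)
λ = (6.626 × 10^-34 J·s) / √(2 × 3.34 × 10^-27 kg × 1.300 × 10^-15 J)
λ = 2.25 × 10^-13 m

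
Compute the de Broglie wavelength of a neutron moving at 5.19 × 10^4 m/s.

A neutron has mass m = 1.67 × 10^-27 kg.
7.64 × 10^-12 m

Using the de Broglie relation λ = h/(mv):

λ = h/(mv)
λ = (6.626 × 10^-34 J·s) / (1.67 × 10^-27 kg × 5.19 × 10^4 m/s)
λ = 7.64 × 10^-12 m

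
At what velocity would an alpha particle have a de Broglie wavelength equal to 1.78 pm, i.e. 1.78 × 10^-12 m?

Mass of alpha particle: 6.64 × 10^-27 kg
5.61 × 10^4 m/s

From λ = h/(mv), solve for v:

v = h/(mλ)
v = (6.626 × 10^-34 J·s) / (6.64 × 10^-27 kg × 1.78 × 10^-12 m)
v = 5.61 × 10^4 m/s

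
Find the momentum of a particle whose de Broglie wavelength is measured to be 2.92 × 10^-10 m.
2.27 × 10^-24 kg·m/s

From the de Broglie relation λ = h/p, we solve for p:

p = h/λ
p = (6.626 × 10^-34 J·s) / (2.92 × 10^-10 m)
p = 2.27 × 10^-24 kg·m/s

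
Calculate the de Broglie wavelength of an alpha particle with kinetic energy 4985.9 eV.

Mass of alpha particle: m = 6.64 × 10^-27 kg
2.03 × 10^-13 m

Using λ = h/√(2mKE):

First convert KE to Joules: KE = 4985.9 eV = 7.988 × 10^-16 J

λ = h/√(2mKE)
λ = (6.626 × 10^-34 J·s) / √(2 × 6.64 × 10^-27 kg × 7.988 × 10^-16 J)
λ = 2.03 × 10^-13 m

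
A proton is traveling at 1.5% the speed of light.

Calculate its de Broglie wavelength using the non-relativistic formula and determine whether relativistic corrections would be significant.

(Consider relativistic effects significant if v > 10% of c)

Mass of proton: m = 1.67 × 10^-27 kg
No, relativistic corrections are not needed.

Using the non-relativistic de Broglie formula λ = h/(mv):

v = 1.5% × c = 4.497 × 10^6 m/s

λ = h/(mv)
λ = (6.626 × 10^-34 J·s) / (1.67 × 10^-27 kg × 4.497 × 10^6 m/s)
λ = 8.82 × 10^-14 m

Since v = 1.5% of c < 10% of c, relativistic corrections are NOT significant and this non-relativistic result is a good approximation.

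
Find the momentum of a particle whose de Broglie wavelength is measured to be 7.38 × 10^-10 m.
8.98 × 10^-25 kg·m/s

From the de Broglie relation λ = h/p, we solve for p:

p = h/λ
p = (6.626 × 10^-34 J·s) / (7.38 × 10^-10 m)
p = 8.98 × 10^-25 kg·m/s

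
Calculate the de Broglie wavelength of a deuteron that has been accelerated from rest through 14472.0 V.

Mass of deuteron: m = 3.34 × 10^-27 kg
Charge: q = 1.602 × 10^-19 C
1.68 × 10^-13 m

When a particle is accelerated through voltage V, it gains kinetic energy KE = qV.

The de Broglie wavelength is then λ = h/√(2mqV):

λ = h/√(2mqV)
λ = (6.626 × 10^-34 J·s) / √(2 × 3.34 × 10^-27 kg × 1.602 × 10^-19 C × 14472.0 V)
λ = 1.68 × 10^-13 m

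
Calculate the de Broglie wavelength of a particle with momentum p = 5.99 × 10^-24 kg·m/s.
1.11 × 10^-10 m

Using the de Broglie relation λ = h/p:

λ = h/p
λ = (6.626 × 10^-34 J·s) / (5.99 × 10^-24 kg·m/s)
λ = 1.11 × 10^-10 m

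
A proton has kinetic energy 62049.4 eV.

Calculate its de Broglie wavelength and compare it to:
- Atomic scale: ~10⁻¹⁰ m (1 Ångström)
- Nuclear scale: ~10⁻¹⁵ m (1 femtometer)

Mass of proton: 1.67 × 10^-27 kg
λ = 1.15 × 10^-13 m, which is between nuclear and atomic scales.

Using λ = h/√(2mKE):

KE = 62049.4 eV = 9.941 × 10^-15 J

λ = h/√(2mKE)
λ = (6.626 × 10^-34 J·s) / √(2 × 1.67 × 10^-27 kg × 9.941 × 10^-15 J)
λ = 1.15 × 10^-13 m

Comparison:
- Atomic scale (10⁻¹⁰ m): λ is 0.0011× this size
- Nuclear scale (10⁻¹⁵ m): λ is 1.1e+02× this size

The wavelength is between nuclear and atomic scales.

This wavelength is appropriate for probing atomic structure but too large for nuclear physics experiments.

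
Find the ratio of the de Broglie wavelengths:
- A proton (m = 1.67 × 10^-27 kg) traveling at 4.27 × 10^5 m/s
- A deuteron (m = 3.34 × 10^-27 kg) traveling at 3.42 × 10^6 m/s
λ₁/λ₂ = 16.0

Using λ = h/(mv):

λ₁ = h/(m₁v₁) = 9.29 × 10^-13 m
λ₂ = h/(m₂v₂) = 5.80 × 10^-14 m

Ratio λ₁/λ₂ = (m₂v₂)/(m₁v₁)
         = (3.34 × 10^-27 kg × 3.42 × 10^6 m/s) / (1.67 × 10^-27 kg × 4.27 × 10^5 m/s)
         = 16.0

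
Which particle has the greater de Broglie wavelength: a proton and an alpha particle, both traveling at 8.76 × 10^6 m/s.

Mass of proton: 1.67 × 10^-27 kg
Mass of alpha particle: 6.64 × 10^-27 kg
The proton has the longer wavelength.

Using λ = h/(mv), since both particles have the same velocity, the wavelength depends only on mass.

For proton: λ₁ = h/(m₁v) = 4.53 × 10^-14 m
For alpha particle: λ₂ = h/(m₂v) = 1.14 × 10^-14 m

Since λ ∝ 1/m at constant velocity, the lighter particle has the longer wavelength.

The proton has the longer de Broglie wavelength.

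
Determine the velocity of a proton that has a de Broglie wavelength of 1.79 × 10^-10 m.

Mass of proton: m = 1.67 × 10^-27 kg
2.22 × 10^3 m/s

From the de Broglie relation λ = h/(mv), we solve for v:

v = h/(mλ)
v = (6.626 × 10^-34 J·s) / (1.67 × 10^-27 kg × 1.79 × 10^-10 m)
v = 2.22 × 10^3 m/s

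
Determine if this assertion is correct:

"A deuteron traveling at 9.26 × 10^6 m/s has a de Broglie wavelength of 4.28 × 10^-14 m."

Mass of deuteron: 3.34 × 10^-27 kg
False

The claim is incorrect.

Using λ = h/(mv):
λ = (6.626 × 10^-34 J·s) / (3.34 × 10^-27 kg × 9.26 × 10^6 m/s)
λ = 2.14 × 10^-14 m

The actual wavelength differs from the claimed 4.28 × 10^-14 m.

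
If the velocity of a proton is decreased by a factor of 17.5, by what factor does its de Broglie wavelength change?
The wavelength increases by a factor of 17.5.

From λ = h/(mv), the wavelength is inversely proportional to velocity:

λ ∝ 1/v

If v → v/17.5, then λ → 17.5λ

When velocity is decreased by a factor of 17.5, the wavelength increases by a factor of 17.5.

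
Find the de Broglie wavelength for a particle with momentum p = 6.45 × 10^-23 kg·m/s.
1.03 × 10^-11 m

Using the de Broglie relation λ = h/p:

λ = h/p
λ = (6.626 × 10^-34 J·s) / (6.45 × 10^-23 kg·m/s)
λ = 1.03 × 10^-11 m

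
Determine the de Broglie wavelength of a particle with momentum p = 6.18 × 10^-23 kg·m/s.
1.07 × 10^-11 m

Using the de Broglie relation λ = h/p:

λ = h/p
λ = (6.626 × 10^-34 J·s) / (6.18 × 10^-23 kg·m/s)
λ = 1.07 × 10^-11 m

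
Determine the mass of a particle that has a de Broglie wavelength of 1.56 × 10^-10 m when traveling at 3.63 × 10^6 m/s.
1.17 × 10^-30 kg

From the de Broglie relation λ = h/(mv), we solve for m:

m = h/(λv)
m = (6.626 × 10^-34 J·s) / (1.56 × 10^-10 m × 3.63 × 10^6 m/s)
m = 1.17 × 10^-30 kg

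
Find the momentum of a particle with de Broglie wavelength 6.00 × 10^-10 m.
1.10 × 10^-24 kg·m/s

From the de Broglie relation λ = h/p, we solve for p:

p = h/λ
p = (6.626 × 10^-34 J·s) / (6.00 × 10^-10 m)
p = 1.10 × 10^-24 kg·m/s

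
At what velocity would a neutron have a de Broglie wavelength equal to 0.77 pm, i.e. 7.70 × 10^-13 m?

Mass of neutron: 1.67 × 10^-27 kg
5.15 × 10^5 m/s

From λ = h/(mv), solve for v:

v = h/(mλ)
v = (6.626 × 10^-34 J·s) / (1.67 × 10^-27 kg × 7.70 × 10^-13 m)
v = 5.15 × 10^5 m/s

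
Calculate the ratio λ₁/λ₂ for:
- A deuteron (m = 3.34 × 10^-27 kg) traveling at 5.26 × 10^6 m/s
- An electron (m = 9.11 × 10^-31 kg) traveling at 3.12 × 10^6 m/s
λ₁/λ₂ = 1.62 × 10^-4

Using λ = h/(mv):

λ₁ = h/(m₁v₁) = 3.77 × 10^-14 m
λ₂ = h/(m₂v₂) = 2.33 × 10^-10 m

Ratio λ₁/λ₂ = (m₂v₂)/(m₁v₁)
         = (9.11 × 10^-31 kg × 3.12 × 10^6 m/s) / (3.34 × 10^-27 kg × 5.26 × 10^6 m/s)
         = 1.62 × 10^-4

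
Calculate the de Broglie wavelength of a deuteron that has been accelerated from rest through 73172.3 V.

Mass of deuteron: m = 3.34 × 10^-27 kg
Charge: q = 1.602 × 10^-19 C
7.49 × 10^-14 m

When a particle is accelerated through voltage V, it gains kinetic energy KE = qV.

The de Broglie wavelength is then λ = h/√(2mqV):

λ = h/√(2mqV)
λ = (6.626 × 10^-34 J·s) / √(2 × 3.34 × 10^-27 kg × 1.602 × 10^-19 C × 73172.3 V)
λ = 7.49 × 10^-14 m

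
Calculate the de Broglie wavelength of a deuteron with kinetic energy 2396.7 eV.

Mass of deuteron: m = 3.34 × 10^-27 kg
4.14 × 10^-13 m

Using λ = h/√(2mKE):

First convert KE to Joules: KE = 2396.7 eV = 3.840 × 10^-16 J

λ = h/√(2mKE)
λ = (6.626 × 10^-34 J·s) / √(2 × 3.34 × 10^-27 kg × 3.840 × 10^-16 J)
λ = 4.14 × 10^-13 m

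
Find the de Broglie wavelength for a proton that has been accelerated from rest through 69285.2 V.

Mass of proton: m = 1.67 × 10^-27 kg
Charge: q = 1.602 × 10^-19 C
1.09 × 10^-13 m

When a particle is accelerated through voltage V, it gains kinetic energy KE = qV.

The de Broglie wavelength is then λ = h/√(2mqV):

λ = h/√(2mqV)
λ = (6.626 × 10^-34 J·s) / √(2 × 1.67 × 10^-27 kg × 1.602 × 10^-19 C × 69285.2 V)
λ = 1.09 × 10^-13 m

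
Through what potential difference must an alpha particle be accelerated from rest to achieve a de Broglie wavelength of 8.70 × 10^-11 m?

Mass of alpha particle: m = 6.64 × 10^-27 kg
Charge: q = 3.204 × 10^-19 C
1.36 × 10^-2 V

From λ = h/√(2mqV), we solve for V:

λ² = h²/(2mqV)
V = h²/(2mqλ²)
V = (6.626 × 10^-34 J·s)² / (2 × 6.64 × 10^-27 kg × 3.204 × 10^-19 C × (8.70 × 10^-11 m)²)
V = 1.36 × 10^-2 V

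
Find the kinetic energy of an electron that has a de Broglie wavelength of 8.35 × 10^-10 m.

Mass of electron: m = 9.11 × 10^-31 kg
3.46 × 10^-19 J (or 2.16 eV)

From λ = h/√(2mKE), we solve for KE:

λ² = h²/(2mKE)
KE = h²/(2mλ²)
KE = (6.626 × 10^-34 J·s)² / (2 × 9.11 × 10^-31 kg × (8.35 × 10^-10 m)²)
KE = 3.46 × 10^-19 J
KE = 2.16 eV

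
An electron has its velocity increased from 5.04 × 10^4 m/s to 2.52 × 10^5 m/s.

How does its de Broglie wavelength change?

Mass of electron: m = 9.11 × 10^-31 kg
The wavelength decreases by a factor of 5.

Using λ = h/(mv):

Initial wavelength: λ₁ = h/(mv₁) = 1.44 × 10^-8 m
Final wavelength: λ₂ = h/(mv₂) = 2.89 × 10^-9 m

Since λ ∝ 1/v, when velocity increases by a factor of 5, the wavelength decreases by a factor of 5.

λ₂/λ₁ = v₁/v₂ = 1/5

The wavelength decreases by a factor of 5.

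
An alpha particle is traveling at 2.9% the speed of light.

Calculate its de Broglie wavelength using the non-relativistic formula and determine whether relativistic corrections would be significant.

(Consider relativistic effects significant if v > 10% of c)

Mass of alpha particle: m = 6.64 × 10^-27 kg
No, relativistic corrections are not needed.

Using the non-relativistic de Broglie formula λ = h/(mv):

v = 2.9% × c = 8.694 × 10^6 m/s

λ = h/(mv)
λ = (6.626 × 10^-34 J·s) / (6.64 × 10^-27 kg × 8.694 × 10^6 m/s)
λ = 1.15 × 10^-14 m

Since v = 2.9% of c < 10% of c, relativistic corrections are NOT significant and this non-relativistic result is a good approximation.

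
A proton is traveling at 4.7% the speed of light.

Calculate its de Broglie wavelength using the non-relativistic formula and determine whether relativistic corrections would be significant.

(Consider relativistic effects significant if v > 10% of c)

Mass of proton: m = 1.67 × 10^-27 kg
No, relativistic corrections are not needed.

Using the non-relativistic de Broglie formula λ = h/(mv):

v = 4.7% × c = 1.409 × 10^7 m/s

λ = h/(mv)
λ = (6.626 × 10^-34 J·s) / (1.67 × 10^-27 kg × 1.409 × 10^7 m/s)
λ = 2.82 × 10^-14 m

Since v = 4.7% of c < 10% of c, relativistic corrections are NOT significant and this non-relativistic result is a good approximation.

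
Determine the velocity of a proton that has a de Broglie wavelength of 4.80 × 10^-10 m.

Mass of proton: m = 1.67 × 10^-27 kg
8.27 × 10^2 m/s

From the de Broglie relation λ = h/(mv), we solve for v:

v = h/(mλ)
v = (6.626 × 10^-34 J·s) / (1.67 × 10^-27 kg × 4.80 × 10^-10 m)
v = 8.27 × 10^2 m/s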